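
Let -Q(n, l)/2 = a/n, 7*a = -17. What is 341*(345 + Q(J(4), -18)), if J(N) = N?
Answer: 1652827/14 ≈ 1.1806e+5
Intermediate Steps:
a = -17/7 (a = (1/7)*(-17) = -17/7 ≈ -2.4286)
Q(n, l) = 34/(7*n) (Q(n, l) = -(-34)/(7*n) = 34/(7*n))
341*(345 + Q(J(4), -18)) = 341*(345 + (34/7)/4) = 341*(345 + (34/7)*(1/4)) = 341*(345 + 17/14) = 341*(4847/14) = 1652827/14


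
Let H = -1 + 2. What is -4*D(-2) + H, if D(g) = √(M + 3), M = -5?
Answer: 1 - 4*I*√2 ≈ 1.0 - 5.6569*I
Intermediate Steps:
H = 1
D(g) = I*√2 (D(g) = √(-5 + 3) = √(-2) = I*√2)
-4*D(-2) + H = -4*I*√2 + 1 = 1 - 4*I*√2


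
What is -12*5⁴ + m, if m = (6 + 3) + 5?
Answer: -7486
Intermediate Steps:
m = 14 (m = 9 + 5 = 14)
-12*5⁴ + m = -12*5⁴ + 14 = -12*625 + 14 = -7500 + 14 = -7486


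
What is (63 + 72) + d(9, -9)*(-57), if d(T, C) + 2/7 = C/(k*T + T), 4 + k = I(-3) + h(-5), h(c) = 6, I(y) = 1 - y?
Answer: 1116/7 ≈ 159.43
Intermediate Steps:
k = 6 (k = -4 + ((1 - 1*(-3)) + 6) = -4 + ((1 + 3) + 6) = -4 + (4 + 6) = -4 + 10 = 6)
d(T, C) = -2/7 + C/(7*T) (d(T, C) = -2/7 + C/(6*T + T) = -2/7 + C/((7*T)) = -2/7 + C*(1/(7*T)) = -2/7 + C/(7*T))
(63 + 72) + d(9, -9)*(-57) = (63 + 72) + ((⅐)*(-9 - 2*9)/9)*(-57) = 135 + ((⅐)*(⅑)*(-9 - 18))*(-57) = 135 + ((⅐)*(⅑)*(-27))*(-57) = 135 - 3/7*(-57) = 135 + 171/7 = 1116/7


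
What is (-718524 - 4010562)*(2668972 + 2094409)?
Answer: -22526438399766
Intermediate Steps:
(-718524 - 4010562)*(2668972 + 2094409) = -4729086*4763381 = -22526438399766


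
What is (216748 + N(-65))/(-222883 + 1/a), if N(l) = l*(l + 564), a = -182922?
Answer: -33714902586/40770204127 ≈ -0.82695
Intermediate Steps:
N(l) = l*(564 + l)
(216748 + N(-65))/(-222883 + 1/a) = (216748 - 65*(564 - 65))/(-222883 + 1/(-182922)) = (216748 - 65*499)/(-222883 - 1/182922) = (216748 - 32435)/(-40770204127/182922) = 184313*(-182922/40770204127) = -33714902586/40770204127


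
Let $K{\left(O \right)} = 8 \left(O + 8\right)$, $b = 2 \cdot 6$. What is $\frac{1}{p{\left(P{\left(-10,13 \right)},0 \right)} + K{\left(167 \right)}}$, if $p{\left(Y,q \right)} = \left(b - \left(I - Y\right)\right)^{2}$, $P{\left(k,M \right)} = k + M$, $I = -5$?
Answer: $\frac{1}{1800} \approx 0.00055556$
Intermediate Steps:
$b = 12$
$P{\left(k,M \right)} = M + k$
$K{\left(O \right)} = 64 + 8 O$ ($K{\left(O \right)} = 8 \left(8 + O\right) = 64 + 8 O$)
$p{\left(Y,q \right)} = \left(17 + Y\right)^{2}$ ($p{\left(Y,q \right)} = \left(12 + \left(Y - -5\right)\right)^{2} = \left(12 + \left(Y + 5\right)\right)^{2} = \left(12 + \left(5 + Y\right)\right)^{2} = \left(17 + Y\right)^{2}$)
$\frac{1}{p{\left(P{\left(-10,13 \right)},0 \right)} + K{\left(167 \right)}} = \frac{1}{\left(17 + \left(13 - 10\right)\right)^{2} + \left(64 + 8 \cdot 167\right)} = \frac{1}{\left(17 + 3\right)^{2} + \left(64 + 1336\right)} = \frac{1}{20^{2} + 1400} = \frac{1}{400 + 1400} = \frac{1}{1800}$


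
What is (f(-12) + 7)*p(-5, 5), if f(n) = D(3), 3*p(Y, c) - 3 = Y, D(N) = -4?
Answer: -2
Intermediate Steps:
p(Y, c) = 1 + Y/3
f(n) = -4
(f(-12) + 7)*p(-5, 5) = (-4 + 7)*(1 + (⅓)*(-5)) = 3*(1 - 5/3) = 3*(-⅔) = -2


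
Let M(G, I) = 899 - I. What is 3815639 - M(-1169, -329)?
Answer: 3814411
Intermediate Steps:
3815639 - M(-1169, -329) = 3815639 - (899 - 1*(-329)) = 3815639 - (899 + 329) = 3815639 - 1*1228 = 3815639 - 1228 = 3814411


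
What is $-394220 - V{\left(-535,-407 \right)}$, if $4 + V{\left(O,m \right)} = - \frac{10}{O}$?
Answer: $- \frac{42181114}{107} \approx -3.9422 \cdot 10^{5}$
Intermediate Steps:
$V{\left(O,m \right)} = -4 - \frac{10}{O}$
$-394220 - V{\left(-535,-407 \right)} = -394220 - \left(-4 - \frac{10}{-535}\right) = -394220 - \left(-4 - - \frac{2}{107}\right) = -394220 - \left(-4 + \frac{2}{107}\right) = -394220 - - \frac{426}{107} = -394220 + \frac{426}{107} = - \frac{42181114}{107}$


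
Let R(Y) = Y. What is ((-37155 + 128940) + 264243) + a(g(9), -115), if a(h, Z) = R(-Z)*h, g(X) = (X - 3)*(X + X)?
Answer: 368448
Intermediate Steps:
g(X) = 2*X*(-3 + X) (g(X) = (-3 + X)*(2*X) = 2*X*(-3 + X))
a(h, Z) = -Z*h (a(h, Z) = (-Z)*h = -Z*h)
((-37155 + 128940) + 264243) + a(g(9), -115) = ((-37155 + 128940) + 264243) - 1*(-115)*2*9*(-3 + 9) = (91785 + 264243) - 1*(-115)*2*9*6 = 356028 - 1*(-115)*108 = 356028 + 12420 = 368448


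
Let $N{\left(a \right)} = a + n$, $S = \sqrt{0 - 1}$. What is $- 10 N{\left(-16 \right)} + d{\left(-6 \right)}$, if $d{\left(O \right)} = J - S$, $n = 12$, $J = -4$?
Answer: $36 - i \approx 36.0 - 1.0 i$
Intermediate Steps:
$S = i$ ($S = \sqrt{-1} = i \approx 1.0 i$)
$N{\left(a \right)} = 12 + a$ ($N{\left(a \right)} = a + 12 = 12 + a$)
$d{\left(O \right)} = -4 - i$
$- 10 N{\left(-16 \right)} + d{\left(-6 \right)} = - 10 \left(12 - 16\right) - \left(4 + i\right) = \left(-10\right) \left(-4\right) - \left(4 + i\right) = 40 - \left(4 + i\right) = 36 - i$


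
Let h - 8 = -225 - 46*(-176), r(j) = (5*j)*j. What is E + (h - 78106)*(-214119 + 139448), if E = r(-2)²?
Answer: 5243920717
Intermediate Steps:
r(j) = 5*j²
h = 7879 (h = 8 + (-225 - 46*(-176)) = 8 + (-225 + 8096) = 8 + 7871 = 7879)
E = 400 (E = (5*(-2)²)² = (5*4)² = 20² = 400)
E + (h - 78106)*(-214119 + 139448) = 400 + (7879 - 78106)*(-214119 + 139448) = 400 - 70227*(-74671) = 400 + 5243920317 = 5243920717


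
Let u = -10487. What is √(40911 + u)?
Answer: 2*√7606 ≈ 174.42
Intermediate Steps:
√(40911 + u) = √(40911 - 10487) = √30424 = 2*√7606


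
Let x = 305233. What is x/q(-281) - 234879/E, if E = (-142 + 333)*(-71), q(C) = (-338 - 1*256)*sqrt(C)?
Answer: 234879/13561 + 305233*I*sqrt(281)/166914 ≈ 17.32 + 30.654*I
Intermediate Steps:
q(C) = -594*sqrt(C) (q(C) = (-338 - 256)*sqrt(C) = -594*sqrt(C))
E = -13561 (E = 191*(-71) = -13561)
x/q(-281) - 234879/E = 305233/((-594*I*sqrt(281))) - 234879/(-13561) = 305233/((-594*I*sqrt(281))) - 234879*(-1/13561) = 305233/((-594*I*sqrt(281))) + 234879/13561 = 305233*(I*sqrt(281)/166914) + 234879/13561 = 305233*I*sqrt(281)/166914 + 234879/13561 = 234879/13561 + 305233*I*sqrt(281)/166914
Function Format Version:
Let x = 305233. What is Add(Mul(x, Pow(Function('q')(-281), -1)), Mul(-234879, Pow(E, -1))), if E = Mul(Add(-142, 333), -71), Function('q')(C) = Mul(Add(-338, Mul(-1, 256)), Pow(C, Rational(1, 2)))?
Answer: Add(Rational(234879, 13561), Mul(Rational(305233, 166914), I, Pow(281, Rational(1, 2)))) ≈ Add(17.320, Mul(30.654, I))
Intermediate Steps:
Function('q')(C) = Mul(-594, Pow(C, Rational(1, 2))) (Function('q')(C) = Mul(Add(-338, -256), Pow(C, Rational(1, 2))) = Mul(-594, Pow(C, Rational(1, 2))))
E = -13561 (E = Mul(191, -71) = -13561)
Add(Mul(x, Pow(Function('q')(-281), -1)), Mul(-234879, Pow(E, -1))) = Add(Mul(305233, Pow(Mul(-594, Pow(-281, Rational(1, 2))), -1)), Mul(-234879, Pow(-13561, -1))) = Add(Mul(305233, Pow(Mul(-594, Mul(I, Pow(281, Rational(1, 2)))), -1)), Mul(-234879, Rational(-1, 13561))) = Add(Mul(305233, Pow(Mul(-594, I, Pow(281, Rational(1, 2))), -1)), Rational(234879, 13561)) = Add(Mul(305233, Mul(Rational(1, 166914), I, Pow(281, Rational(1, 2)))), Rational(234879, 13561)) = Add(Mul(Rational(305233, 166914), I, Pow(281, Rational(1, 2))), Rational(234879, 13561)) = Add(Rational(234879, 13561), Mul(Rational(305233, 166914), I, Pow(281, Rational(1, 2))))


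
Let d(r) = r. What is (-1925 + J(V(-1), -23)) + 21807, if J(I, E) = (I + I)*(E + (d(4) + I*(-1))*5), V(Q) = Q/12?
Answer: 1431535/72 ≈ 19882.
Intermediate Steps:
V(Q) = Q/12 (V(Q) = Q*(1/12) = Q/12)
J(I, E) = 2*I*(20 + E - 5*I) (J(I, E) = (I + I)*(E + (4 + I*(-1))*5) = (2*I)*(E + (4 - I)*5) = (2*I)*(E + (20 - 5*I)) = (2*I)*(20 + E - 5*I) = 2*I*(20 + E - 5*I))
(-1925 + J(V(-1), -23)) + 21807 = (-1925 + 2*((1/12)*(-1))*(20 - 23 - 5*(-1)/12)) + 21807 = (-1925 + 2*(-1/12)*(20 - 23 - 5*(-1/12))) + 21807 = (-1925 + 2*(-1/12)*(20 - 23 + 5/12)) + 21807 = (-1925 + 2*(-1/12)*(-31/12)) + 21807 = (-1925 + 31/72) + 21807 = -138569/72 + 21807 = 1431535/72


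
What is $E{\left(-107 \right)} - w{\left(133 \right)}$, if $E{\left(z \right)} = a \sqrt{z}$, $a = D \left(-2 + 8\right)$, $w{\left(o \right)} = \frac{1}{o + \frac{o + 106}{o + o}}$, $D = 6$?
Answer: $- \frac{266}{35617} + 36 i \sqrt{107} \approx -0.0074683 + 372.39 i$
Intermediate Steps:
$w{\left(o \right)} = \frac{1}{o + \frac{106 + o}{2 o}}$
$a = 36$ ($a = 6 \left(-2 + 8\right) = 6 \cdot 6 = 36$)
$E{\left(z \right)} = 36 \sqrt{z}$
$E{\left(-107 \right)} - w{\left(133 \right)} = 36 \sqrt{-107} - 2 \cdot 133 \frac{1}{106 + 133 + 2 \cdot 133^{2}} = 36 i \sqrt{107} - 2 \cdot 133 \frac{1}{106 + 133 + 2 \cdot 17689} = 36 i \sqrt{107} - 2 \cdot 133 \frac{1}{106 + 133 + 35378} = 36 i \sqrt{107} - 2 \cdot 133 \cdot \frac{1}{35617} = 36 i \sqrt{107} - \frac{266}{35617} = - \frac{266}{35617} + 36 i \sqrt{107}$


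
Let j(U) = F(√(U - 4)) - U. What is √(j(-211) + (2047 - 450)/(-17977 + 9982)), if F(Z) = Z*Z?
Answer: I*√268448115/7995 ≈ 2.0493*I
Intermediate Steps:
F(Z) = Z²
j(U) = -4 (j(U) = (√(U - 4))² - U = (√(-4 + U))² - U = (-4 + U) - U = -4)
√(j(-211) + (2047 - 450)/(-17977 + 9982)) = √(-4 + (2047 - 450)/(-17977 + 9982)) = √(-4 + 1597/(-7995)) = √(-4 + 1597*(-1/7995)) = √(-4 - 1597/7995) = √(-33577/7995) = I*√268448115/7995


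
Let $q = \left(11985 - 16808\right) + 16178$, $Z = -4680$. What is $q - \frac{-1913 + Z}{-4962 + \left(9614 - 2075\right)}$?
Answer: $\frac{29268428}{2577} \approx 11358.0$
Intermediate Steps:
$q = 11355$ ($q = -4823 + 16178 = 11355$)
$q - \frac{-1913 + Z}{-4962 + \left(9614 - 2075\right)} = 11355 - \frac{-1913 - 4680}{-4962 + \left(9614 - 2075\right)} = 11355 - - \frac{6593}{-4962 + 7539} = 11355 - - \frac{6593}{2577} = 11355 + \frac{6593}{2577} = \frac{29268428}{2577}$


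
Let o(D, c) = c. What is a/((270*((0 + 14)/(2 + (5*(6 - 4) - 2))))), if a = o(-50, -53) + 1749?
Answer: 848/189 ≈ 4.4868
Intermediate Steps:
a = 1696 (a = -53 + 1749 = 1696)
a/((270*((0 + 14)/(2 + (5*(6 - 4) - 2))))) = 1696/((270*((0 + 14)/(2 + (5*(6 - 4) - 2))))) = 1696/((270*(14/(2 + (5*2 - 2))))) = 1696/((270*(14/(2 + (10 - 2))))) = 1696/((270*(14/(2 + 8)))) = 1696/((270*(14/10))) = 1696/((270*(14*(⅒)))) = 1696/((270*(7/5))) = 1696/378 = 1696*(1/378) = 848/189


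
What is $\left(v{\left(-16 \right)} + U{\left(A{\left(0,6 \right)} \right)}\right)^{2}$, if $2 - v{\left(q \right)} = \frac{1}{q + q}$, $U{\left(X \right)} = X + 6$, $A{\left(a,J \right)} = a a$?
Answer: $\frac{66049}{1024} \approx 64.501$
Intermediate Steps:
$A{\left(a,J \right)} = a^{2}$
$U{\left(X \right)} = 6 + X$
$v{\left(q \right)} = 2 - \frac{1}{2 q}$ ($v{\left(q \right)} = 2 - \frac{1}{q + q} = 2 - \frac{1}{2 q}$)
$\left(v{\left(-16 \right)} + U{\left(A{\left(0,6 \right)} \right)}\right)^{2} = \left(\left(2 - \frac{1}{2 \left(-16\right)}\right) + \left(6 + 0^{2}\right)\right)^{2} = \left(\left(2 - - \frac{1}{32}\right) + \left(6 + 0\right)\right)^{2} = \left(\left(2 + \frac{1}{32}\right) + 6\right)^{2} = \left(\frac{65}{32} + 6\right)^{2} = \left(\frac{257}{32}\right)^{2} = \frac{66049}{1024}$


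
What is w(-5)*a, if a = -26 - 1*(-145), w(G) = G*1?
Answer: -595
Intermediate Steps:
w(G) = G
a = 119 (a = -26 + 145 = 119)
w(-5)*a = -5*119 = -595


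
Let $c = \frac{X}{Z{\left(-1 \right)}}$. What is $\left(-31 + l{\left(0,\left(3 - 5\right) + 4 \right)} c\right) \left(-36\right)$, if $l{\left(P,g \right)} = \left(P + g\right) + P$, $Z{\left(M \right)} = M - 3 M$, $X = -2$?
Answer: $1188$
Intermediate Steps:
$Z{\left(M \right)} = - 2 M$
$l{\left(P,g \right)} = g + 2 P$
$c = -1$ ($c = - \frac{2}{\left(-2\right) \left(-1\right)} = - \frac{2}{2} = \left(-2\right) \frac{1}{2} = -1$)
$\left(-31 + l{\left(0,\left(3 - 5\right) + 4 \right)} c\right) \left(-36\right) = \left(-31 + \left(\left(\left(3 - 5\right) + 4\right) + 2 \cdot 0\right) \left(-1\right)\right) \left(-36\right) = \left(-31 + \left(\left(-2 + 4\right) + 0\right) \left(-1\right)\right) \left(-36\right) = \left(-31 + \left(2 + 0\right) \left(-1\right)\right) \left(-36\right) = \left(-31 + 2 \left(-1\right)\right) \left(-36\right) = \left(-31 - 2\right) \left(-36\right) = \left(-33\right) \left(-36\right) = 1188$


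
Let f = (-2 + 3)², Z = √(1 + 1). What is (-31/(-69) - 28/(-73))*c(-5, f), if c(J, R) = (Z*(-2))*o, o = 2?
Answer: -16780*√2/5037 ≈ -4.7112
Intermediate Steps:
Z = √2 ≈ 1.4142
f = 1 (f = 1² = 1)
c(J, R) = -4*√2 (c(J, R) = (√2*(-2))*2 = -2*√2*2 = -4*√2)
(-31/(-69) - 28/(-73))*c(-5, f) = (-31/(-69) - 28/(-73))*(-4*√2) = (-31*(-1/69) - 28*(-1/73))*(-4*√2) = (31/69 + 28/73)*(-4*√2) = 4195*(-4*√2)/5037 = -16780*√2/5037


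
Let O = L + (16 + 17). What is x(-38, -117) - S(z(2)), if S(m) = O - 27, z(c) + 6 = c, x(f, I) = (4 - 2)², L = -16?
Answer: 14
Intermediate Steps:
x(f, I) = 4 (x(f, I) = 2² = 4)
z(c) = -6 + c
O = 17 (O = -16 + (16 + 17) = -16 + 33 = 17)
S(m) = -10 (S(m) = 17 - 27 = -10)
x(-38, -117) - S(z(2)) = 4 - 1*(-10) = 4 + 10 = 14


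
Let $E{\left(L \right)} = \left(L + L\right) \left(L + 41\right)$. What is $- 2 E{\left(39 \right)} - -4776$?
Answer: $-7704$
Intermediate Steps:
$E{\left(L \right)} = 2 L \left(41 + L\right)$
$- 2 E{\left(39 \right)} - -4776 = - 2 \cdot 2 \cdot 39 \left(41 + 39\right) - -4776 = - 2 \cdot 2 \cdot 39 \cdot 80 + 4776 = \left(-2\right) 6240 + 4776 = -12480 + 4776 = -7704$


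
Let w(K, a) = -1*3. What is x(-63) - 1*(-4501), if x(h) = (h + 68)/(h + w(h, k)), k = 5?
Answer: 297061/66 ≈ 4500.9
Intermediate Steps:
w(K, a) = -3
x(h) = (68 + h)/(-3 + h) (x(h) = (h + 68)/(h - 3) = (68 + h)/(-3 + h))
x(-63) - 1*(-4501) = (68 - 63)/(-3 - 63) - 1*(-4501) = 5/(-66) + 4501 = -1/66*5 + 4501 = -5/66 + 4501 = 297061/66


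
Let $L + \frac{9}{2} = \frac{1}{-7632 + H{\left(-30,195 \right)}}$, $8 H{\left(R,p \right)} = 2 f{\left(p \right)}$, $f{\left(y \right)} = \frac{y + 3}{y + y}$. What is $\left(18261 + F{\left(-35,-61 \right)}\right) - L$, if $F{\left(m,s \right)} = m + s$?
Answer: $\frac{72107005813}{3968574} \approx 18170.0$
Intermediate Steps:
$f{\left(y \right)} = \frac{3 + y}{2 y}$
$H{\left(R,p \right)} = \frac{3 + p}{8 p}$ ($H{\left(R,p \right)} = \frac{2 \frac{3 + p}{2 p}}{8} = \frac{\frac{1}{p} \left(3 + p\right)}{8} = \frac{3 + p}{8 p}$)
$L = - \frac{17859103}{3968574}$ ($L = - \frac{9}{2} + \frac{1}{-7632 + \frac{3 + 195}{8 \cdot 195}} = - \frac{9}{2} + \frac{1}{-7632 + \frac{1}{8} \cdot \frac{1}{195} \cdot 198} = - \frac{9}{2} + \frac{1}{-7632 + \frac{33}{260}} = - \frac{9}{2} + \frac{1}{- \frac{1984287}{260}} = - \frac{9}{2} - \frac{260}{1984287} = - \frac{17859103}{3968574} \approx -4.5001$)
$\left(18261 + F{\left(-35,-61 \right)}\right) - L = \left(18261 - 96\right) - - \frac{17859103}{3968574} = \left(18261 - 96\right) + \frac{17859103}{3968574} = 18165 + \frac{17859103}{3968574} = \frac{72107005813}{3968574}$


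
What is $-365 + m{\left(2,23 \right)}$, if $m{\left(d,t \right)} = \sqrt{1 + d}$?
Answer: $-365 + \sqrt{3} \approx -363.27$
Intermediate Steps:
$-365 + m{\left(2,23 \right)} = -365 + \sqrt{1 + 2} = -365 + \sqrt{3}$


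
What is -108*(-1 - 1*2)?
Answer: 324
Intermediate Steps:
-108*(-1 - 1*2) = -108*(-1 - 2) = -108*(-3) = 324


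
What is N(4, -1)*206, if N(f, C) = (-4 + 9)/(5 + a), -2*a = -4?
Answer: 1030/7 ≈ 147.14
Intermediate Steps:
a = 2 (a = -½*(-4) = 2)
N(f, C) = 5/7 (N(f, C) = (-4 + 9)/(5 + 2) = 5/7)
N(4, -1)*206 = (5/7)*206 = 1030/7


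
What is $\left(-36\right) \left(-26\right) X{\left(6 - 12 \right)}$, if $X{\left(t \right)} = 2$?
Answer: $1872$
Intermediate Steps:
$\left(-36\right) \left(-26\right) X{\left(6 - 12 \right)} = \left(-36\right) \left(-26\right) 2 = 936 \cdot 2 = 1872$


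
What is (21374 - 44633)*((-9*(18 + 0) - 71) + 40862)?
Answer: -944989911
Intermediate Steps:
(21374 - 44633)*((-9*(18 + 0) - 71) + 40862) = -23259*((-9*18 - 71) + 40862) = -23259*((-162 - 71) + 40862) = -23259*(-233 + 40862) = -23259*40629 = -944989911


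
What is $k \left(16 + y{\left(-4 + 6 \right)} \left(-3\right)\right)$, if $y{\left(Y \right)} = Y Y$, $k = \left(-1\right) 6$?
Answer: $-24$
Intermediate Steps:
$k = -6$
$y{\left(Y \right)} = Y^{2}$
$k \left(16 + y{\left(-4 + 6 \right)} \left(-3\right)\right) = - 6 \left(16 + \left(-4 + 6\right)^{2} \left(-3\right)\right) = - 6 \left(16 + 2^{2} \left(-3\right)\right) = - 6 \left(16 + 4 \left(-3\right)\right) = - 6 \left(16 - 12\right) = \left(-6\right) 4 = -24$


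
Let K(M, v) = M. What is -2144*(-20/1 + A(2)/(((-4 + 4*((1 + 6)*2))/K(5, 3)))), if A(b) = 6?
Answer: 541360/13 ≈ 41643.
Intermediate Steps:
-2144*(-20/1 + A(2)/(((-4 + 4*((1 + 6)*2))/K(5, 3)))) = -2144*(-20/1 + 6/(((-4 + 4*((1 + 6)*2))/5))) = -2144*(-20*1 + 6/(((-4 + 4*(7*2))*(1/5)))) = -2144*(-20 + 6/(((-4 + 4*14)*(1/5)))) = -2144*(-20 + 6/(((-4 + 56)*(1/5)))) = -2144*(-20 + 6/((52*(1/5)))) = -2144*(-20 + 6/(52/5)) = -2144*(-20 + 6*(5/52)) = -2144*(-20 + 15/26) = -2144*(-505/26) = 541360/13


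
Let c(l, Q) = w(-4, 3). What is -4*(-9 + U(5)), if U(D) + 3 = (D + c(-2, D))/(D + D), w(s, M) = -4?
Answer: 238/5 ≈ 47.600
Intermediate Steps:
c(l, Q) = -4
U(D) = -3 + (-4 + D)/(2*D) (U(D) = -3 + (D - 4)/(D + D) = -3 + (-4 + D)/((2*D)) = -3 + (-4 + D)*(1/(2*D)) = -3 + (-4 + D)/(2*D))
-4*(-9 + U(5)) = -4*(-9 + (-5/2 - 2/5)) = -4*(-9 + (-5/2 - 2*⅕)) = -4*(-9 + (-5/2 - ⅖)) = -4*(-9 - 29/10) = -4*(-119/10) = 238/5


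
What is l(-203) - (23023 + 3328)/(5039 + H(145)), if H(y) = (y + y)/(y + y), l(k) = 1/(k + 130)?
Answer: -1928663/367920 ≈ -5.2421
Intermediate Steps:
l(k) = 1/(130 + k)
H(y) = 1 (H(y) = (2*y)/((2*y)) = (2*y)*(1/(2*y)) = 1)
l(-203) - (23023 + 3328)/(5039 + H(145)) = 1/(130 - 203) - (23023 + 3328)/(5039 + 1) = 1/(-73) - 26351/5040 = -1/73 - 26351/5040 = -1928663/367920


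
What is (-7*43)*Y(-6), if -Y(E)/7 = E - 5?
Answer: -23177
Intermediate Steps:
Y(E) = 35 - 7*E (Y(E) = -7*(E - 5) = -7*(-5 + E) = 35 - 7*E)
(-7*43)*Y(-6) = (-7*43)*(35 - 7*(-6)) = -301*(35 + 42) = -301*77 = -23177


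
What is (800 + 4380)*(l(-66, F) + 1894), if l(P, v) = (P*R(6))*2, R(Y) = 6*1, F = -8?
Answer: 5708360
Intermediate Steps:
R(Y) = 6
l(P, v) = 12*P (l(P, v) = (P*6)*2 = (6*P)*2 = 12*P)
(800 + 4380)*(l(-66, F) + 1894) = (800 + 4380)*(12*(-66) + 1894) = 5180*(-792 + 1894) = 5180*1102 = 5708360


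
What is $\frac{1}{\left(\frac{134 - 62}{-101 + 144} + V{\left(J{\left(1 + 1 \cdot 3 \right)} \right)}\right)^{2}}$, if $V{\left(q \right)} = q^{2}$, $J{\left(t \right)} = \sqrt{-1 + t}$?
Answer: $\frac{1849}{40401} \approx 0.045766$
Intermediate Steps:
$\frac{1}{\left(\frac{134 - 62}{-101 + 144} + V{\left(J{\left(1 + 1 \cdot 3 \right)} \right)}\right)^{2}} = \frac{1}{\left(\frac{134 - 62}{-101 + 144} + \left(\sqrt{-1 + \left(1 + 1 \cdot 3\right)}\right)^{2}\right)^{2}} = \frac{1}{\left(\frac{72}{43} + \left(\sqrt{-1 + \left(1 + 3\right)}\right)^{2}\right)^{2}} = \frac{1}{\left(72 \cdot \frac{1}{43} + \left(\sqrt{-1 + 4}\right)^{2}\right)^{2}} = \frac{1}{\left(\frac{72}{43} + \left(\sqrt{3}\right)^{2}\right)^{2}} = \frac{1}{\left(\frac{72}{43} + 3\right)^{2}} = \frac{1}{\left(\frac{201}{43}\right)^{2}} = \frac{1}{\frac{40401}{1849}} = \frac{1849}{40401}$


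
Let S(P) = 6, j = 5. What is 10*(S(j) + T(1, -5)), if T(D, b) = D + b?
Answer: 20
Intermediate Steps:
10*(S(j) + T(1, -5)) = 10*(6 + (1 - 5)) = 10*(6 - 4) = 10*2 = 20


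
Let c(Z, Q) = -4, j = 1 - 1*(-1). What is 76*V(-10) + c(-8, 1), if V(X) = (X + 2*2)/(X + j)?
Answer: 53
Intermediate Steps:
j = 2 (j = 1 + 1 = 2)
V(X) = (4 + X)/(2 + X) (V(X) = (X + 2*2)/(X + 2) = (X + 4)/(2 + X) = (4 + X)/(2 + X))
76*V(-10) + c(-8, 1) = 76*((4 - 10)/(2 - 10)) - 4 = 76*(-6/(-8)) - 4 = 76*(-1/8*(-6)) - 4 = 76*(3/4) - 4 = 57 - 4 = 53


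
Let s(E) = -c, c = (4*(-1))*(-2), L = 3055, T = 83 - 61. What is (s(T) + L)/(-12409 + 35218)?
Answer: 3047/22809 ≈ 0.13359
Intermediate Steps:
T = 22
c = 8 (c = -4*(-2) = 8)
s(E) = -8 (s(E) = -1*8 = -8)
(s(T) + L)/(-12409 + 35218) = (-8 + 3055)/(-12409 + 35218) = 3047/22809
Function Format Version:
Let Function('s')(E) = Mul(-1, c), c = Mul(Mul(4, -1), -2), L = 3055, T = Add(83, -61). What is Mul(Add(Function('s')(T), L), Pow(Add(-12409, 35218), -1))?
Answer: Rational(3047, 22809) ≈ 0.13359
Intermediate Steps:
T = 22
c = 8 (c = Mul(-4, -2) = 8)
Function('s')(E) = -8 (Function('s')(E) = Mul(-1, 8) = -8)
Mul(Add(Function('s')(T), L), Pow(Add(-12409, 35218), -1)) = Mul(Add(-8, 3055), Pow(Add(-12409, 35218), -1)) = Mul(3047, Pow(22809, -1)) = Mul(3047, Rational(1, 22809)) = Rational(3047, 22809)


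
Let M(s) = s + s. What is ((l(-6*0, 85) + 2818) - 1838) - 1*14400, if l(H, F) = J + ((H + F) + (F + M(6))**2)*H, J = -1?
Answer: -13421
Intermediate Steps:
M(s) = 2*s
l(H, F) = -1 + H*(F + H + (12 + F)**2) (l(H, F) = -1 + ((H + F) + (F + 2*6)**2)*H = -1 + ((F + H) + (F + 12)**2)*H = -1 + ((F + H) + (12 + F)**2)*H = -1 + (F + H + (12 + F)**2)*H = -1 + H*(F + H + (12 + F)**2))
((l(-6*0, 85) + 2818) - 1838) - 1*14400 = (((-1 + (-6*0)**2 + 85*(-6*0) + (-6*0)*(12 + 85)**2) + 2818) - 1838) - 1*14400 = (((-1 + 0**2 + 85*0 + 0*97**2) + 2818) - 1838) - 14400 = (((-1 + 0 + 0 + 0*9409) + 2818) - 1838) - 14400 = (((-1 + 0 + 0 + 0) + 2818) - 1838) - 14400 = ((-1 + 2818) - 1838) - 14400 = (2817 - 1838) - 14400 = 979 - 14400 = -13421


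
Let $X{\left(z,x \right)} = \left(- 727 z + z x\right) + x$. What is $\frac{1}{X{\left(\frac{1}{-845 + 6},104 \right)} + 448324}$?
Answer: $\frac{839}{376231715} \approx 2.23 \cdot 10^{-6}$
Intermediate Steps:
$X{\left(z,x \right)} = x - 727 z + x z$ ($X{\left(z,x \right)} = \left(- 727 z + x z\right) + x = x - 727 z + x z$)
$\frac{1}{X{\left(\frac{1}{-845 + 6},104 \right)} + 448324} = \frac{1}{\left(104 - \frac{727}{-845 + 6} + \frac{104}{-845 + 6}\right) + 448324} = \frac{1}{\left(104 - \frac{727}{-839} + \frac{104}{-839}\right) + 448324} = \frac{1}{\left(104 - - \frac{727}{839} + 104 \left(- \frac{1}{839}\right)\right) + 448324} = \frac{1}{\left(104 + \frac{727}{839} - \frac{104}{839}\right) + 448324} = \frac{1}{\frac{87879}{839} + 448324} = \frac{1}{\frac{376231715}{839}} = \frac{839}{376231715}$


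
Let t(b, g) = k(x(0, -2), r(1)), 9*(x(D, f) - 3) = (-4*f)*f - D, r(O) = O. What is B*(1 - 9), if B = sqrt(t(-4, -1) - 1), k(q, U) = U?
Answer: 0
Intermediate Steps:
x(D, f) = 3 - 4*f**2/9 - D/9 (x(D, f) = 3 + ((-4*f)*f - D)/9 = 3 + (-4*f**2 - D)/9 = 3 + (-D - 4*f**2)/9 = 3 + (-4*f**2/9 - D/9) = 3 - 4*f**2/9 - D/9)
t(b, g) = 1
B = 0 (B = sqrt(1 - 1) = sqrt(0) = 0)
B*(1 - 9) = 0*(1 - 9) = 0*(-8) = 0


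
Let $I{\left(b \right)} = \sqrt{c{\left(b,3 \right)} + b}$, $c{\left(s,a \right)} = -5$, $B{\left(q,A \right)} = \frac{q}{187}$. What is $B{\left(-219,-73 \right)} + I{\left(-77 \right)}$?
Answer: $- \frac{219}{187} + i \sqrt{82} \approx -1.1711 + 9.0554 i$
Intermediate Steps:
$B{\left(q,A \right)} = \frac{q}{187}$ ($B{\left(q,A \right)} = q \frac{1}{187} = \frac{q}{187}$)
$I{\left(b \right)} = \sqrt{-5 + b}$
$B{\left(-219,-73 \right)} + I{\left(-77 \right)} = \frac{1}{187} \left(-219\right) + \sqrt{-5 - 77} = - \frac{219}{187} + \sqrt{-82} = - \frac{219}{187} + i \sqrt{82}$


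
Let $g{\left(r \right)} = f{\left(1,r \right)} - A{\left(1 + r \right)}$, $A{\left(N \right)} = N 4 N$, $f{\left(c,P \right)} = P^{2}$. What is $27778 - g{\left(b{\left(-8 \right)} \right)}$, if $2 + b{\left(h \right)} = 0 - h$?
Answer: $27938$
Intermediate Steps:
$b{\left(h \right)} = -2 - h$ ($b{\left(h \right)} = -2 + \left(0 - h\right) = -2 - h$)
$A{\left(N \right)} = 4 N^{2}$
$g{\left(r \right)} = r^{2} - 4 \left(1 + r\right)^{2}$
$27778 - g{\left(b{\left(-8 \right)} \right)} = 27778 - \left(\left(-2 - -8\right)^{2} - 4 \left(1 - -6\right)^{2}\right) = 27778 - \left(\left(-2 + 8\right)^{2} - 4 \left(1 + \left(-2 + 8\right)\right)^{2}\right) = 27778 - \left(6^{2} - 4 \left(1 + 6\right)^{2}\right) = 27778 - \left(36 - 4 \cdot 7^{2}\right) = 27778 - \left(36 - 196\right) = 27778 - -160 = 27778 + 160 = 27938$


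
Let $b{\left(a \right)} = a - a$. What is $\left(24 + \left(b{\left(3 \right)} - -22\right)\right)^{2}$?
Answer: $2116$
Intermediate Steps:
$b{\left(a \right)} = 0$
$\left(24 + \left(b{\left(3 \right)} - -22\right)\right)^{2} = \left(24 + \left(0 - -22\right)\right)^{2} = \left(24 + \left(0 + 22\right)\right)^{2} = \left(24 + 22\right)^{2} = 46^{2} = 2116$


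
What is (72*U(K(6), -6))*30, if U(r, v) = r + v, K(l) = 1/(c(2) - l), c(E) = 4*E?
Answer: -11880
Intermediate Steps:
K(l) = 1/(8 - l) (K(l) = 1/(4*2 - l) = 1/(8 - l))
(72*U(K(6), -6))*30 = (72*(-1/(-8 + 6) - 6))*30 = (72*(-1/(-2) - 6))*30 = (72*(-1*(-1/2) - 6))*30 = (72*(1/2 - 6))*30 = (72*(-11/2))*30 = -396*30 = -11880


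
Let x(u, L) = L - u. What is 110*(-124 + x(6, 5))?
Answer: -13750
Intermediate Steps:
110*(-124 + x(6, 5)) = 110*(-124 + (5 - 1*6)) = 110*(-124 + (5 - 6)) = 110*(-124 - 1) = 110*(-125) = -13750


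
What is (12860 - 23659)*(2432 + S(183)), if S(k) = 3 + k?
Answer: -28271782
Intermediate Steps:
(12860 - 23659)*(2432 + S(183)) = (12860 - 23659)*(2432 + (3 + 183)) = -10799*(2432 + 186) = -10799*2618 = -28271782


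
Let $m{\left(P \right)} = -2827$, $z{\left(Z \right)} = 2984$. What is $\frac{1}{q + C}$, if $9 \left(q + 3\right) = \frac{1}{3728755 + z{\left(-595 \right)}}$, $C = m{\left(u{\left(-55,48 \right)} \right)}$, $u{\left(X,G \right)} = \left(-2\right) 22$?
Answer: $- \frac{33585651}{95047392329} \approx -0.00035336$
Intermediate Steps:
$u{\left(X,G \right)} = -44$
$C = -2827$
$q = - \frac{100756952}{33585651}$ ($q = -3 + \frac{1}{9 \left(3728755 + 2984\right)} = -3 + \frac{1}{9 \cdot 3731739} = -3 + \frac{1}{9} \cdot \frac{1}{3731739} = -3 + \frac{1}{33585651} = - \frac{100756952}{33585651} \approx -3.0$)
$\frac{1}{q + C} = \frac{1}{- \frac{100756952}{33585651} - 2827} = \frac{1}{- \frac{95047392329}{33585651}} = - \frac{33585651}{95047392329}$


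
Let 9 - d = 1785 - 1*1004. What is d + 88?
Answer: -684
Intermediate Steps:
d = -772 (d = 9 - (1785 - 1*1004) = 9 - (1785 - 1004) = 9 - 1*781 = 9 - 781 = -772)
d + 88 = -772 + 88 = -684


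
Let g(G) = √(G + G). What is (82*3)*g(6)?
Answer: 492*√3 ≈ 852.17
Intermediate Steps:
g(G) = √2*√G (g(G) = √(2*G) = √2*√G)
(82*3)*g(6) = (82*3)*(√2*√6) = 246*(2*√3) = 492*√3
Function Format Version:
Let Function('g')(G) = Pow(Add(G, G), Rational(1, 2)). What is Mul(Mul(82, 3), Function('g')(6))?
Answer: Mul(492, Pow(3, Rational(1, 2))) ≈ 852.17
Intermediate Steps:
Function('g')(G) = Mul(Pow(2, Rational(1, 2)), Pow(G, Rational(1, 2))) (Function('g')(G) = Pow(Mul(2, G), Rational(1, 2)) = Mul(Pow(2, Rational(1, 2)), Pow(G, Rational(1, 2))))
Mul(Mul(82, 3), Function('g')(6)) = Mul(Mul(82, 3), Mul(Pow(2, Rational(1, 2)), Pow(6, Rational(1, 2)))) = Mul(246, Mul(2, Pow(3, Rational(1, 2)))) = Mul(492, Pow(3, Rational(1, 2)))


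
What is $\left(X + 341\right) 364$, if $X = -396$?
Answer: $-20020$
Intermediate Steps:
$\left(X + 341\right) 364 = \left(-396 + 341\right) 364 = \left(-55\right) 364 = -20020$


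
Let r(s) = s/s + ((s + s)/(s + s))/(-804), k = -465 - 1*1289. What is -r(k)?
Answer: -803/804 ≈ -0.99876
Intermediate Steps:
k = -1754 (k = -465 - 1289 = -1754)
r(s) = 803/804 (r(s) = 1 + ((2*s)/((2*s)))*(-1/804) = 1 + ((2*s)*(1/(2*s)))*(-1/804) = 1 + 1*(-1/804) = 1 - 1/804 = 803/804)
-r(k) = -1*803/804 = -803/804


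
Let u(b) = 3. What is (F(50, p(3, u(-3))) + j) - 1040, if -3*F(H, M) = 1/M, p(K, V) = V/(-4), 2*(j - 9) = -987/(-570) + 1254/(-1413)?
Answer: -553119883/536940 ≈ -1030.1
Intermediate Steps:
j = 1686359/178980 (j = 9 + (-987/(-570) + 1254/(-1413))/2 = 9 + (-987*(-1/570) + 1254*(-1/1413))/2 = 9 + (329/190 - 418/471)/2 = 9 + (½)*(75539/89490) = 9 + 75539/178980 = 1686359/178980 ≈ 9.4221)
p(K, V) = -V/4 (p(K, V) = V*(-¼) = -V/4)
F(H, M) = -1/(3*M)
(F(50, p(3, u(-3))) + j) - 1040 = (-1/(3*((-¼*3))) + 1686359/178980) - 1040 = (-1/(3*(-¾)) + 1686359/178980) - 1040 = (-⅓*(-4/3) + 1686359/178980) - 1040 = (4/9 + 1686359/178980) - 1040 = 5297717/536940 - 1040 = -553119883/536940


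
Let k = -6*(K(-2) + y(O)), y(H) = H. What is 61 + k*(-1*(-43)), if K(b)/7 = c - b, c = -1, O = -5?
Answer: -455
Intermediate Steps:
K(b) = -7 - 7*b (K(b) = 7*(-1 - b) = -7 - 7*b)
k = -12 (k = -6*((-7 - 7*(-2)) - 5) = -6*((-7 + 14) - 5) = -6*(7 - 5) = -6*2 = -12)
61 + k*(-1*(-43)) = 61 - (-12)*(-43) = 61 - 12*43 = 61 - 516 = -455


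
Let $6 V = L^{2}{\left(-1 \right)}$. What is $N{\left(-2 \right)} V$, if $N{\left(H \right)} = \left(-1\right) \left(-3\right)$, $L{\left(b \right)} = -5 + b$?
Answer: $18$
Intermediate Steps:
$N{\left(H \right)} = 3$
$V = 6$ ($V = \frac{\left(-5 - 1\right)^{2}}{6} = \frac{\left(-6\right)^{2}}{6} = \frac{1}{6} \cdot 36 = 6$)
$N{\left(-2 \right)} V = 3 \cdot 6 = 18$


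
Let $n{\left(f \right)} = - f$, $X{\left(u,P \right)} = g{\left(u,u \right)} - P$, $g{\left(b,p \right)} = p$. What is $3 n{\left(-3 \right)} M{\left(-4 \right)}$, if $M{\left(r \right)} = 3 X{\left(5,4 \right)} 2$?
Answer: $54$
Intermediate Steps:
$X{\left(u,P \right)} = u - P$
$M{\left(r \right)} = 6$ ($M{\left(r \right)} = 3 \left(5 - 4\right) 2 = 3 \cdot 1 \cdot 2 = 3 \cdot 2 = 6$)
$3 n{\left(-3 \right)} M{\left(-4 \right)} = 3 \left(\left(-1\right) \left(-3\right)\right) 6 = 3 \cdot 3 \cdot 6 = 9 \cdot 6 = 54$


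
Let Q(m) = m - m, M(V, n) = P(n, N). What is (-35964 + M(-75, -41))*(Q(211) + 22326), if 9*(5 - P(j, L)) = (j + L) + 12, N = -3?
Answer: -2408223758/3 ≈ -8.0274e+8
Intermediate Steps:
P(j, L) = 11/3 - L/9 - j/9 (P(j, L) = 5 - ((j + L) + 12)/9 = 5 - ((L + j) + 12)/9 = 5 - (12 + L + j)/9 = 5 + (-4/3 - L/9 - j/9) = 11/3 - L/9 - j/9)
M(V, n) = 4 - n/9 (M(V, n) = 11/3 - ⅑*(-3) - n/9 = 11/3 + ⅓ - n/9 = 4 - n/9)
Q(m) = 0
(-35964 + M(-75, -41))*(Q(211) + 22326) = (-35964 + (4 - ⅑*(-41)))*(0 + 22326) = (-35964 + (4 + 41/9))*22326 = (-35964 + 77/9)*22326 = -323599/9*22326 = -2408223758/3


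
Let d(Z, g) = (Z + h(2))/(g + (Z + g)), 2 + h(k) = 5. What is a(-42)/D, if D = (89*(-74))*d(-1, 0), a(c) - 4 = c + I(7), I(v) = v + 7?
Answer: -6/3293 ≈ -0.0018220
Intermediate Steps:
I(v) = 7 + v
h(k) = 3 (h(k) = -2 + 5 = 3)
d(Z, g) = (3 + Z)/(Z + 2*g) (d(Z, g) = (Z + 3)/(g + (Z + g)) = (3 + Z)/(Z + 2*g))
a(c) = 18 + c (a(c) = 4 + (c + (7 + 7)) = 4 + (c + 14) = 4 + (14 + c) = 18 + c)
D = 13172 (D = (89*(-74))*((3 - 1)/(-1 + 2*0)) = -6586*2/(-1 + 0) = -6586*2/(-1) = -(-6586)*2 = -6586*(-2) = 13172)
a(-42)/D = (18 - 42)/13172 = -24*1/13172 = -6/3293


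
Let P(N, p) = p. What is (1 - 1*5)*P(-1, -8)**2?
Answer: -256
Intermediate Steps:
(1 - 1*5)*P(-1, -8)**2 = (1 - 1*5)*(-8)**2 = (1 - 5)*64 = -4*64 = -256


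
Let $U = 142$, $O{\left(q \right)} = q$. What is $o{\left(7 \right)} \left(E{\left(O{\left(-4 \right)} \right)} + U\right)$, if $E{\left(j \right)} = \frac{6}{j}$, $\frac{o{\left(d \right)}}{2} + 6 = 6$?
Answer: $0$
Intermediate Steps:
$o{\left(d \right)} = 0$ ($o{\left(d \right)} = -12 + 2 \cdot 6 = -12 + 12 = 0$)
$o{\left(7 \right)} \left(E{\left(O{\left(-4 \right)} \right)} + U\right) = 0 \left(\frac{6}{-4} + 142\right) = 0 \left(6 \left(- \frac{1}{4}\right) + 142\right) = 0 \left(- \frac{3}{2} + 142\right) = 0 \cdot \frac{281}{2} = 0$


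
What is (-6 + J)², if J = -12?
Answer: 324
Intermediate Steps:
(-6 + J)² = (-6 - 12)² = (-18)² = 324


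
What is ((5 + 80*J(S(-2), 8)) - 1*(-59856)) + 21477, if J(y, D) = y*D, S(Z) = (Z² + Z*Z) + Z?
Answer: 85178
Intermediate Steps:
S(Z) = Z + 2*Z² (S(Z) = (Z² + Z²) + Z = 2*Z² + Z = Z + 2*Z²)
J(y, D) = D*y
((5 + 80*J(S(-2), 8)) - 1*(-59856)) + 21477 = ((5 + 80*(8*(-2*(1 + 2*(-2))))) - 1*(-59856)) + 21477 = ((5 + 80*(8*(-2*(1 - 4)))) + 59856) + 21477 = ((5 + 80*(8*(-2*(-3)))) + 59856) + 21477 = ((5 + 80*(8*6)) + 59856) + 21477 = ((5 + 80*48) + 59856) + 21477 = ((5 + 3840) + 59856) + 21477 = (3845 + 59856) + 21477 = 63701 + 21477 = 85178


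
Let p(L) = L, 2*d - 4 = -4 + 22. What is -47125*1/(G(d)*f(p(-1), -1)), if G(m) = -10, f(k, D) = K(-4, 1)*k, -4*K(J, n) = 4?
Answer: 9425/2 ≈ 4712.5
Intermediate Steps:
d = 11 (d = 2 + (-4 + 22)/2 = 2 + (½)*18 = 2 + 9 = 11)
K(J, n) = -1 (K(J, n) = -¼*4 = -1)
f(k, D) = -k
-47125*1/(G(d)*f(p(-1), -1)) = -47125/(-1*(-1)*(-10)) = -47125/(1*(-10)) = -47125/(-10) = -47125*(-⅒) = 9425/2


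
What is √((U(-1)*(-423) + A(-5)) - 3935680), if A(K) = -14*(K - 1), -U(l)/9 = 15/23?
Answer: I*√2080616869/23 ≈ 1983.2*I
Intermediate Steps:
U(l) = -135/23
A(K) = 14 - 14*K (A(K) = -14*(-1 + K) = 14 - 14*K)
√((U(-1)*(-423) + A(-5)) - 3935680) = √((-135/23*(-423) + (14 - 14*(-5))) - 3935680) = √((57105/23 + (14 + 70)) - 3935680) = √((57105/23 + 84) - 3935680) = √(59037/23 - 3935680) = √(-90461603/23) = I*√2080616869/23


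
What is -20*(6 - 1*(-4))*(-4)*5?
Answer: 4000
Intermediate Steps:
-20*(6 - 1*(-4))*(-4)*5 = -20*(6 + 4)*(-4)*5 = -20*10*(-4)*5 = -(-800)*5 = -20*(-200) = 4000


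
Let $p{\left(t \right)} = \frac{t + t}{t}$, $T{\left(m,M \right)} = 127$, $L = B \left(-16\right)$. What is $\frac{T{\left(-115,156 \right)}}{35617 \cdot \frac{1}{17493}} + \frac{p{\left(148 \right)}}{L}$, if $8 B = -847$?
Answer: $\frac{1881740134}{30167599} \approx 62.376$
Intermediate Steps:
$B = - \frac{847}{8}$ ($B = \frac{1}{8} \left(-847\right) = - \frac{847}{8} \approx -105.88$)
$L = 1694$ ($L = \left(- \frac{847}{8}\right) \left(-16\right) = 1694$)
$p{\left(t \right)} = 2$ ($p{\left(t \right)} = \frac{2 t}{t} = 2$)
$\frac{T{\left(-115,156 \right)}}{35617 \cdot \frac{1}{17493}} + \frac{p{\left(148 \right)}}{L} = \frac{127}{35617 \cdot \frac{1}{17493}} + \frac{2}{1694} = \frac{127}{35617 \cdot \frac{1}{17493}} + 2 \cdot \frac{1}{1694} = \frac{127}{\frac{35617}{17493}} + \frac{1}{847} = 127 \cdot \frac{17493}{35617} + \frac{1}{847} = \frac{2221611}{35617} + \frac{1}{847} = \frac{1881740134}{30167599}$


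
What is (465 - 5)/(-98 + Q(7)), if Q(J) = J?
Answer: -460/91 ≈ -5.0549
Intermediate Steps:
(465 - 5)/(-98 + Q(7)) = (465 - 5)/(-98 + 7) = 460/(-91) = 460*(-1/91) = -460/91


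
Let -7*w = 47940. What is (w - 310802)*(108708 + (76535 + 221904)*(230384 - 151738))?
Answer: -52189352350181308/7 ≈ -7.4556e+15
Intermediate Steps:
w = -47940/7 (w = -⅐*47940 = -47940/7 ≈ -6848.6)
(w - 310802)*(108708 + (76535 + 221904)*(230384 - 151738)) = (-47940/7 - 310802)*(108708 + (76535 + 221904)*(230384 - 151738)) = -2223554*(108708 + 298439*78646)/7 = -2223554*(108708 + 23471033594)/7 = -2223554/7*23471142302 = -52189352350181308/7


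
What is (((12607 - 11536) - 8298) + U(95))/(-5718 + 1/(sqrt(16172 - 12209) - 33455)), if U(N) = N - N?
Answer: 46251171626604417/36593911822805869 - 7227*sqrt(3963)/36593911822805869 ≈ 1.2639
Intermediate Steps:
U(N) = 0
(((12607 - 11536) - 8298) + U(95))/(-5718 + 1/(sqrt(16172 - 12209) - 33455)) = (((12607 - 11536) - 8298) + 0)/(-5718 + 1/(sqrt(16172 - 12209) - 33455)) = ((1071 - 8298) + 0)/(-5718 + 1/(sqrt(3963) - 33455)) = (-7227 + 0)/(-5718 + 1/(-33455 + sqrt(3963))) = -7227/(-5718 + 1/(-33455 + sqrt(3963)))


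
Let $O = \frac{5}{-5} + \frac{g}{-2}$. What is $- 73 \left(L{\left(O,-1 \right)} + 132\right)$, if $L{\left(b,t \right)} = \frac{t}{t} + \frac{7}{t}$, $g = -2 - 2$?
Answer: $-9198$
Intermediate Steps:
$g = -4$
$O = 1$ ($O = \frac{5}{-5} - \frac{4}{-2} = 5 \left(- \frac{1}{5}\right) - -2 = -1 + 2 = 1$)
$L{\left(b,t \right)} = 1 + \frac{7}{t}$
$- 73 \left(L{\left(O,-1 \right)} + 132\right) = - 73 \left(\frac{7 - 1}{-1} + 132\right) = - 73 \left(\left(-1\right) 6 + 132\right) = - 73 \left(-6 + 132\right) = \left(-73\right) 126 = -9198$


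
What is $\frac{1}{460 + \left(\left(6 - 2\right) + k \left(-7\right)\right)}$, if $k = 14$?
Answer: $\frac{1}{366} \approx 0.0027322$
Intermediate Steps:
$\frac{1}{460 + \left(\left(6 - 2\right) + k \left(-7\right)\right)} = \frac{1}{460 + \left(\left(6 - 2\right) + 14 \left(-7\right)\right)} = \frac{1}{460 + \left(4 - 98\right)} = \frac{1}{460 - 94} = \frac{1}{366}$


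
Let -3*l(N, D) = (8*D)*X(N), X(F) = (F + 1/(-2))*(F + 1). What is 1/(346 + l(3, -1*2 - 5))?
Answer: 3/1598 ≈ 0.0018773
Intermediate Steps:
X(F) = (1 + F)*(-1/2 + F) (X(F) = (F - 1/2)*(1 + F) = (-1/2 + F)*(1 + F) = (1 + F)*(-1/2 + F))
l(N, D) = -8*D*(-1/2 + N**2 + N/2)/3
1/(346 + l(3, -1*2 - 5)) = 1/(346 + 4*(-1*2 - 5)*(1 - 1*3 - 2*3**2)/3) = 1/(346 + 4*(-2 - 5)*(1 - 3 - 2*9)/3) = 1/(346 + (4/3)*(-7)*(1 - 3 - 18)) = 1/(346 + (4/3)*(-7)*(-20)) = 1/(346 + 560/3) = 1/(1598/3) = 3/1598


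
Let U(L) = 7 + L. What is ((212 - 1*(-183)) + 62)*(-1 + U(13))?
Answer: 8683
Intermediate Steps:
((212 - 1*(-183)) + 62)*(-1 + U(13)) = ((212 - 1*(-183)) + 62)*(-1 + (7 + 13)) = ((212 + 183) + 62)*(-1 + 20) = (395 + 62)*19 = 457*19 = 8683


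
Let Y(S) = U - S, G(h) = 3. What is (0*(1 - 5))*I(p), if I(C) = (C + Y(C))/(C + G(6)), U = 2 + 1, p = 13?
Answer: 0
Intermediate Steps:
U = 3
Y(S) = 3 - S
I(C) = 3/(3 + C) (I(C) = (C + (3 - C))/(C + 3) = 3/(3 + C))
(0*(1 - 5))*I(p) = (0*(1 - 5))*(3/(3 + 13)) = (0*(-4))*(3/16) = 0*(3*(1/16)) = 0*(3/16) = 0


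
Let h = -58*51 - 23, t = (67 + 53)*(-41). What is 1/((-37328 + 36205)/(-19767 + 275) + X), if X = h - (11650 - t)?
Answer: -19492/381086969 ≈ -5.1148e-5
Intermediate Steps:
t = -4920 (t = 120*(-41) = -4920)
h = -2981 (h = -2958 - 23 = -2981)
X = -19551 (X = -2981 - (11650 - 1*(-4920)) = -2981 - (11650 + 4920) = -2981 - 1*16570 = -2981 - 16570 = -19551)
1/((-37328 + 36205)/(-19767 + 275) + X) = 1/((-37328 + 36205)/(-19767 + 275) - 19551) = 1/(-1123/(-19492) - 19551) = 1/(-1123*(-1/19492) - 19551) = 1/(1123/19492 - 19551) = 1/(-381086969/19492) = -19492/381086969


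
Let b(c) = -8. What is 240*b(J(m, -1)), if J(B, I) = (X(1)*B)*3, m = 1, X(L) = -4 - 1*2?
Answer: -1920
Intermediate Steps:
X(L) = -6 (X(L) = -4 - 2 = -6)
J(B, I) = -18*B (J(B, I) = -6*B*3 = -18*B)
240*b(J(m, -1)) = 240*(-8) = -1920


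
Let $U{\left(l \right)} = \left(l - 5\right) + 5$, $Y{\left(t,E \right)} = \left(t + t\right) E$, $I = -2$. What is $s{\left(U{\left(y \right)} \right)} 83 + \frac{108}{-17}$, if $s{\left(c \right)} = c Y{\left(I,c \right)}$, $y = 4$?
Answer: $- \frac{90412}{17} \approx -5318.4$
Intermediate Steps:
$Y{\left(t,E \right)} = 2 E t$ ($Y{\left(t,E \right)} = 2 t E = 2 E t$)
$U{\left(l \right)} = l$ ($U{\left(l \right)} = \left(-5 + l\right) + 5 = l$)
$s{\left(c \right)} = - 4 c^{2}$ ($s{\left(c \right)} = c 2 c \left(-2\right) = c \left(- 4 c\right) = - 4 c^{2}$)
$s{\left(U{\left(y \right)} \right)} 83 + \frac{108}{-17} = - 4 \cdot 4^{2} \cdot 83 + \frac{108}{-17} = \left(-4\right) 16 \cdot 83 + 108 \left(- \frac{1}{17}\right) = \left(-64\right) 83 - \frac{108}{17} = -5312 - \frac{108}{17} = - \frac{90412}{17}$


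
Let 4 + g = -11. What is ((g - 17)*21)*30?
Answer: -20160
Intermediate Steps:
g = -15 (g = -4 - 11 = -15)
((g - 17)*21)*30 = ((-15 - 17)*21)*30 = -32*21*30 = -672*30 = -20160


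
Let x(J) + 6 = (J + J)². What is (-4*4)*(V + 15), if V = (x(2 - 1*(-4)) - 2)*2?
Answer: -4592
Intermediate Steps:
x(J) = -6 + 4*J² (x(J) = -6 + (J + J)² = -6 + (2*J)² = -6 + 4*J²)
V = 272 (V = ((-6 + 4*(2 - 1*(-4))²) - 2)*2 = ((-6 + 4*(2 + 4)²) - 2)*2 = ((-6 + 4*6²) - 2)*2 = ((-6 + 4*36) - 2)*2 = ((-6 + 144) - 2)*2 = (138 - 2)*2 = 136*2 = 272)
(-4*4)*(V + 15) = (-4*4)*(272 + 15) = -16*287 = -4592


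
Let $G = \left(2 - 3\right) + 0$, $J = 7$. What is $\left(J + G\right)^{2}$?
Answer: $36$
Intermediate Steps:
$G = -1$ ($G = -1 + 0 = -1$)
$\left(J + G\right)^{2} = \left(7 - 1\right)^{2} = 6^{2} = 36$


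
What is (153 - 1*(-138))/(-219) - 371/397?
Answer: -65592/28981 ≈ -2.2633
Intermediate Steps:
(153 - 1*(-138))/(-219) - 371/397 = (153 + 138)*(-1/219) - 371*1/397 = 291*(-1/219) - 371/397 = -97/73 - 371/397 = -65592/28981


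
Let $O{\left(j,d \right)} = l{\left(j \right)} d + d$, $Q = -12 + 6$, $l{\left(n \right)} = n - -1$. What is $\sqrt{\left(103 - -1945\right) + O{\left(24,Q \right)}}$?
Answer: $2 \sqrt{473} \approx 43.497$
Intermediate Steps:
$l{\left(n \right)} = 1 + n$ ($l{\left(n \right)} = n + 1 = 1 + n$)
$Q = -6$
$O{\left(j,d \right)} = d + d \left(1 + j\right)$ ($O{\left(j,d \right)} = \left(1 + j\right) d + d = d \left(1 + j\right) + d = d + d \left(1 + j\right)$)
$\sqrt{\left(103 - -1945\right) + O{\left(24,Q \right)}} = \sqrt{\left(103 - -1945\right) - 6 \left(2 + 24\right)} = \sqrt{\left(103 + 1945\right) - 156} = \sqrt{2048 - 156} = \sqrt{1892} = 2 \sqrt{473}$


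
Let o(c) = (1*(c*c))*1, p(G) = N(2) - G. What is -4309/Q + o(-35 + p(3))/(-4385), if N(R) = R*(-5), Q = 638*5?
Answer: -1049789/559526 ≈ -1.8762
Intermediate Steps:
Q = 3190
N(R) = -5*R
p(G) = -10 - G (p(G) = -5*2 - G = -10 - G)
o(c) = c**2 (o(c) = (1*c**2)*1 = c**2*1 = c**2)
-4309/Q + o(-35 + p(3))/(-4385) = -4309/3190 + (-35 + (-10 - 1*3))**2/(-4385) = -4309*1/3190 + (-35 + (-10 - 3))**2*(-1/4385) = -4309/3190 + (-35 - 13)**2*(-1/4385) = -4309/3190 + (-48)**2*(-1/4385) = -4309/3190 + 2304*(-1/4385) = -4309/3190 - 2304/4385 = -1049789/559526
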